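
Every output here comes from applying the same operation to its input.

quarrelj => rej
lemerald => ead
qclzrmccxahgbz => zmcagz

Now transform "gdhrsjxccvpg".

rjcvg

Rule — delete the first 3 characters, then keep every other character starting from the first (positions 1st, 3rd, 5th, ...).
"gdhrsjxccvpg" → "rsjxccvpg" → "rjcvg".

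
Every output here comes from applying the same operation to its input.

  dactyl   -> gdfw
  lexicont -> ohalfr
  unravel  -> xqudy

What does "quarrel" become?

txduu

The rule is to delete the last 2 characters, then shift every letter 3 places forward in the alphabet (wrapping around).
On "quarrel": the first step gives "quarr", and the second then gives "txduu".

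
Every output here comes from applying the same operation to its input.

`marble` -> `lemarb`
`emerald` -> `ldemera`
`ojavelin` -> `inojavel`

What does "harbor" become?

The transformation: move the last 2 characters to the front (rotate right by 2).
Applying that to "harbor" gives "orharb".

orharb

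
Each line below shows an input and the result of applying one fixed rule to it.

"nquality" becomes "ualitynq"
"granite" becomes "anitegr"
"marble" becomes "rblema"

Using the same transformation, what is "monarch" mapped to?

Rule — move the first 2 characters to the end (rotate left by 2).
"monarch" → "narchmo".

narchmo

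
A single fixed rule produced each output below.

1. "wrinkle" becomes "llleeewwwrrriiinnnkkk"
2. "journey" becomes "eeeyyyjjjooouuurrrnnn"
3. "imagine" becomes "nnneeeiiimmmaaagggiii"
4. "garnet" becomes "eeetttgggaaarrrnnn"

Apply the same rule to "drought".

The transformation: move the last 2 characters to the front (rotate right by 2), then repeat every character 3 times.
"drought" → "hhhtttdddrrrooouuuggg".

hhhtttdddrrrooouuuggg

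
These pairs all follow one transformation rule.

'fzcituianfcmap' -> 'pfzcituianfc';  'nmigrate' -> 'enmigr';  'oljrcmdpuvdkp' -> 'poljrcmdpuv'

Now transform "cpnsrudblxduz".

The pattern: move the last character to the front, then delete the last 2 characters.
"cpnsrudblxduz" → "zcpnsrudblx".
(Check on "oljrcmdpuvdkp": → "poljrcmdpuvdk" → "poljrcmdpuv" ✓)

zcpnsrudblx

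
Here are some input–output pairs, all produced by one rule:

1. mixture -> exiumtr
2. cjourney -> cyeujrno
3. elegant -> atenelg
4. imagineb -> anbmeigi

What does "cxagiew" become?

axcweig

Each output is the input with this applied: sort the characters into alphabetical order, then take characters alternately from the front and the back (1st, last, 2nd, 2nd-last, ...).
Working it through for "cxagiew": intermediate "acegiwx", final "axcweig".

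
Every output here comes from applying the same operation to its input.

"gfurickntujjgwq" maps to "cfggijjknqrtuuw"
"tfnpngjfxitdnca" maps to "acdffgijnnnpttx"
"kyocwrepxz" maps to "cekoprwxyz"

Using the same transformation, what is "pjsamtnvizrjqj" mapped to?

Each output is the input with this applied: sort the characters into alphabetical order.
Applying that to "pjsamtnvizrjqj" gives "aijjjmnpqrstvz".

aijjjmnpqrstvz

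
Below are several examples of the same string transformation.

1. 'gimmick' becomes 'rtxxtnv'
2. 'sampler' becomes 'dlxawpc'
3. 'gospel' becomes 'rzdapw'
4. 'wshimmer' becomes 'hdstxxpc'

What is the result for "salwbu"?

dlwhmf

The pattern: shift every letter 11 places forward in the alphabet (wrapping around).
For "salwbu" the result is "dlwhmf".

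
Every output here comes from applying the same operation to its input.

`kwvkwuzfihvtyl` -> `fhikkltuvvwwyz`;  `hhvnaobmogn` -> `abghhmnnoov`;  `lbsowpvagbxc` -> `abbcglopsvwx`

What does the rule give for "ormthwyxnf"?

The pattern: sort the characters into alphabetical order.
Doing the same to "ormthwyxnf": "fhmnortwxy".

fhmnortwxy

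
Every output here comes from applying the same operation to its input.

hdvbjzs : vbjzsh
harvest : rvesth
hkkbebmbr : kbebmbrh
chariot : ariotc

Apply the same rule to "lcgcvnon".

gcvnonl

In each case the input is transformed by: move the first 2 characters to the end (rotate left by 2), then delete the last character.
Applying both steps to "lcgcvnon": "gcvnonlc", then "gcvnonl".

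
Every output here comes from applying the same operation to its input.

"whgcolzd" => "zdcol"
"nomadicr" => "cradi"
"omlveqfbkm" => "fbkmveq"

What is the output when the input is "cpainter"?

The rule is to delete the first 3 characters, then move the first 3 characters to the end (rotate left by 3).
Applying both steps to "cpainter": "inter", then "erint".
(Check on "whgcolzd": → "colzd" → "zdcol" ✓)

erint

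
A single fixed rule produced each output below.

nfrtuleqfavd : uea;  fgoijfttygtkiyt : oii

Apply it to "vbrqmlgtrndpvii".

The rule is to keep only the vowels.
On "vbrqmlgtrndpvii" that produces "ii".

ii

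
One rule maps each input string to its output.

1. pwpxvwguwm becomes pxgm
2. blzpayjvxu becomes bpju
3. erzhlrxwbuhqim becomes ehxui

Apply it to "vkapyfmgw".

vpm

Each output is the input with this applied: keep one character in every 3, starting at position 1 (positions 1st, 4th, 7th, ...).
On "vkapyfmgw" that produces "vpm".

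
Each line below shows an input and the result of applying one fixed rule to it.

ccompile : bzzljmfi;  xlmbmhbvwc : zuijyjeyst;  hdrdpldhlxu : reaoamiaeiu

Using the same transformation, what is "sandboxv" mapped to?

Rule — move the last character to the front, then shift every letter 3 places backward in the alphabet (wrapping around).
On "sandboxv": the first step gives "vsandbox", and the second then gives "spxkaylu".

spxkaylu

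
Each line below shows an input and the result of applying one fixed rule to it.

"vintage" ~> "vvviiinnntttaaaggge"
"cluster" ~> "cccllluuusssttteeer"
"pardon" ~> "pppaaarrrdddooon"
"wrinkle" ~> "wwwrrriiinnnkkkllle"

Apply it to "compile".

Looking at the pairs, the operation is to repeat every character 3 times, then delete the last 2 characters.
For "compile", step one produces "cccooommmpppiiillleee"; step two turns that into "cccooommmpppiiillle".

cccooommmpppiiillle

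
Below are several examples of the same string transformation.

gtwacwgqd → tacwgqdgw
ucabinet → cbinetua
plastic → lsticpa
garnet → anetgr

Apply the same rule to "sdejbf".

Each output is the input with this applied: move the first 2 characters to the end (rotate left by 2), then swap the first and last characters.
Starting from "sdejbf": after the first operation, "ejbfsd"; after the second, "djbfse".

djbfse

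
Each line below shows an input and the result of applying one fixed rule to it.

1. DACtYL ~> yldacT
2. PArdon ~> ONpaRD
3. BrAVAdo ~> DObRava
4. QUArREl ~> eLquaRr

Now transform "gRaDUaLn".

In each case the input is transformed by: move the last 2 characters to the front (rotate right by 2), then flip the case of every letter.
Working it through for "gRaDUaLn": intermediate "LngRaDUa", final "lNGrAduA".

lNGrAduA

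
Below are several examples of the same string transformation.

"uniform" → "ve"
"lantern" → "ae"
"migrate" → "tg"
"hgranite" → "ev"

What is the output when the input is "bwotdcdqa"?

The rule is to keep one character in every 3, starting at position 3 (positions 3rd, 6th, 9th, ...), then shift every letter 13 places forward in the alphabet (wrapping around) — i.e. ROT13.
"bwotdcdqa" → "oca" → "bpn".

bpn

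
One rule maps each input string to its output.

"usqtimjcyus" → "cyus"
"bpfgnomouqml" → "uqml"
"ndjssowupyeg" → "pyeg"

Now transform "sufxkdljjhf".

Looking at the pairs, the operation is to keep only the last 4 characters.
On "sufxkdljjhf" that produces "jjhf".

jjhf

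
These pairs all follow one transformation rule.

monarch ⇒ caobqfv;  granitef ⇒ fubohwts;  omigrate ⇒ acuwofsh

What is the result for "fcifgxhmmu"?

qttwluavia

The transformation: shift every letter 12 places backward in the alphabet (wrapping around), then swap each adjacent pair of characters (1↔2, 3↔4, ...).
On "fcifgxhmmu": the first step gives "tqwtulvaai", and the second then gives "qttwluavia".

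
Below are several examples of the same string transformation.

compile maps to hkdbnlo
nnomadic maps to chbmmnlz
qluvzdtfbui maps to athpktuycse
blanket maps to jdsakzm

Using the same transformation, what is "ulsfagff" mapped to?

feetkrez

The rule is to move the last 3 characters to the front (rotate right by 3), then shift every letter 1 place backward in the alphabet (wrapping around).
Working it through for "ulsfagff": intermediate "gffulsfa", final "feetkrez".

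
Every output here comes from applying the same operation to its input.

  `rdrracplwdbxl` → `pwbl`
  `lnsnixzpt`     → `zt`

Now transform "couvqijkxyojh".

Each output is the input with this applied: keep every other character starting from the first (positions 1st, 3rd, 5th, ...), then delete the first 3 characters.
So "couvqijkxyojh" becomes "jxoh".

jxoh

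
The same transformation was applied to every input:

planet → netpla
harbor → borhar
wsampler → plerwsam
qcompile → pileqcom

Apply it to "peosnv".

In each case the input is transformed by: swap the front and back halves of the string.
On "peosnv" that produces "snvpeo".

snvpeo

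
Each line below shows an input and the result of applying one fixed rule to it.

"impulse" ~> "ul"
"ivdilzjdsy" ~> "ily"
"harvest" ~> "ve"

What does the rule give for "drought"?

The rule is to swap each adjacent pair of characters (1↔2, 3↔4, ...), then keep one character in every 3, starting at position 3 (positions 3rd, 6th, 9th, ...).
Applying both steps to "drought": "rduohgt", then "ug".
(Check on "harvest": → "ahvrset" → "ve" ✓)

ug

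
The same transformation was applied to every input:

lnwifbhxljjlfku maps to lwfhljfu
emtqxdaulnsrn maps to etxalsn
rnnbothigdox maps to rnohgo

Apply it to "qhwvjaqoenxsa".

The transformation: keep every other character starting from the first (positions 1st, 3rd, 5th, ...).
Applying that to "qhwvjaqoenxsa" gives "qwjqexa".

qwjqexa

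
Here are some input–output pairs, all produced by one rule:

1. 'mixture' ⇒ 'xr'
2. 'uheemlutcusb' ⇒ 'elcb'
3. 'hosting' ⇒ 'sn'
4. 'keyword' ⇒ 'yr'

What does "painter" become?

The rule is to keep one character in every 3, starting at position 3 (positions 3rd, 6th, 9th, ...).
So "painter" becomes "ie".

ie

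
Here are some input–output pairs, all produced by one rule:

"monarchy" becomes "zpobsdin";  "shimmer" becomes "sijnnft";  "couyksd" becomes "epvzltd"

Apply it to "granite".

What's happening: swap the first and last characters, then shift every letter 1 place forward in the alphabet (wrapping around).
"granite" → "eranitg" → "fsbojuh".

fsbojuh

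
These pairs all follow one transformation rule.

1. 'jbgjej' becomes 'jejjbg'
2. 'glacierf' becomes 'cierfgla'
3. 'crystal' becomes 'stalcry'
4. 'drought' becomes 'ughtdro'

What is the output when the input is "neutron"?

tronneu

The pattern: move the first 3 characters to the end (rotate left by 3).
So "neutron" becomes "tronneu".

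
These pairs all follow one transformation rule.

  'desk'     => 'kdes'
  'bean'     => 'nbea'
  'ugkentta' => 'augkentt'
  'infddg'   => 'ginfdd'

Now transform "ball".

Rule — move the last character to the front.
Applying that to "ball" gives "lbal".

lbal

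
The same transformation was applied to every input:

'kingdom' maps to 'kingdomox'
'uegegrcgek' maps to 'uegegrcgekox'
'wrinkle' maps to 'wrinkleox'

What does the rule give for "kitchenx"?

kitchenxox

The pattern: append "ox".
On "kitchenx" that produces "kitchenxox".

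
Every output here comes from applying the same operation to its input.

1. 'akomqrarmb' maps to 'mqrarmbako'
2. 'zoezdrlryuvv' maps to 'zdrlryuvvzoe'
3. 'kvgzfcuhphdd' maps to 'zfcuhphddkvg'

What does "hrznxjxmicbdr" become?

nxjxmicbdrhrz

Looking at the pairs, the operation is to move the first 3 characters to the end (rotate left by 3).
On "hrznxjxmicbdr" that produces "nxjxmicbdrhrz".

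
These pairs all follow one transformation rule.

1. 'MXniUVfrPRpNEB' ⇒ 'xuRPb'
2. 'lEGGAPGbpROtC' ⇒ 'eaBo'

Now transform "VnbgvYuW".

Looking at the pairs, the operation is to flip the case of every letter, then keep one character in every 3, starting at position 2 (positions 2nd, 5th, 8th, ...).
For "VnbgvYuW", step one produces "vNBGVyUw"; step two turns that into "NVw".

NVw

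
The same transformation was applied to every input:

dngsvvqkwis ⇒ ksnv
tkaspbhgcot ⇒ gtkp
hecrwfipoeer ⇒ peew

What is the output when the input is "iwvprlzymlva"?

yvwr

Rule — keep one character in every 3, starting at position 2 (positions 2nd, 5th, 8th, ...), then move the first 2 characters to the end (rotate left by 2).
On "iwvprlzymlva": the first step gives "wryv", and the second then gives "yvwr".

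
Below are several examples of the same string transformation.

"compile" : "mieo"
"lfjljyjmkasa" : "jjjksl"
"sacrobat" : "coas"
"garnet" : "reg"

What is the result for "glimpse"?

The transformation: move the first 2 characters to the end (rotate left by 2), then keep every other character starting from the first (positions 1st, 3rd, 5th, ...).
"glimpse" → "impsegl" → "ipel".

ipel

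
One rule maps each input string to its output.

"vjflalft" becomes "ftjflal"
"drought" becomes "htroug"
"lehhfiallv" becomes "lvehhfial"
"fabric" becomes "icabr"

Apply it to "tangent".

ntange

The transformation: delete the first character, then move the last 2 characters to the front (rotate right by 2).
"tangent" → "angent" → "ntange".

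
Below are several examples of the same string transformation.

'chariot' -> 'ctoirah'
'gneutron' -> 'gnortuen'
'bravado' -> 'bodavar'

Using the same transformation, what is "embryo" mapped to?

The pattern: reverse the string, then move the last character to the front.
Applying both steps to "embryo": "oyrbme", then "eoyrbm".

eoyrbm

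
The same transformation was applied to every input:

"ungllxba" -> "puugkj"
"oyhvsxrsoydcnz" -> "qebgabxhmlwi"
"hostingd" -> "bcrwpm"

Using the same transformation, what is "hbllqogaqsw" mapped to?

What's happening: delete the first 2 characters, then shift every letter 9 places forward in the alphabet (wrapping around).
Working it through for "hbllqogaqsw": intermediate "llqogaqsw", final "uuzxpjzbf".
(Check on "hostingd": → "stingd" → "bcrwpm" ✓)

uuzxpjzbf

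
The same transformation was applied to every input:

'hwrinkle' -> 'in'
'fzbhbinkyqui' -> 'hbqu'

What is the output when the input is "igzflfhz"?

The rule is to swap each adjacent pair of characters (1↔2, 3↔4, ...), then keep one character in every 3, starting at position 3 (positions 3rd, 6th, 9th, ...).
Applying that to "igzflfhz" gives "fl".
(Check on "hwrinkle": → "whirknel" → "in" ✓)

fl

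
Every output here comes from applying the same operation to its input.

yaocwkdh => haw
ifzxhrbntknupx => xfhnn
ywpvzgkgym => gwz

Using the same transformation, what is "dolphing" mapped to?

Each output is the input with this applied: keep one character in every 3, starting at position 2 (positions 2nd, 5th, 8th, ...), then move the last character to the front.
"dolphing" → "ohg" → "goh".

goh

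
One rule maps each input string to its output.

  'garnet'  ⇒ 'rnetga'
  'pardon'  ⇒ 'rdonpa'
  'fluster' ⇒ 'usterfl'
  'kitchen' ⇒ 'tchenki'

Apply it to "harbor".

Each output is the input with this applied: move the first 2 characters to the end (rotate left by 2).
Applying that to "harbor" gives "rborha".

rborha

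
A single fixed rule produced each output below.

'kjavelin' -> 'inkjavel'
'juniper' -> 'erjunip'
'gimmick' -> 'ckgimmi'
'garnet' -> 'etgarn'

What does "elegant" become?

ntelega

The rule is to move the last 2 characters to the front (rotate right by 2).
Doing the same to "elegant": "ntelega".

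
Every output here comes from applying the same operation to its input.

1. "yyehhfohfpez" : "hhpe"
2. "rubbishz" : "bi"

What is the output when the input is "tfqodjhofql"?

odq

Rule — swap each adjacent pair of characters (1↔2, 3↔4, ...), then keep one character in every 3, starting at position 3 (positions 3rd, 6th, 9th, ...).
Starting from "tfqodjhofql": after the first operation, "ftoqjdohqfl"; after the second, "odq".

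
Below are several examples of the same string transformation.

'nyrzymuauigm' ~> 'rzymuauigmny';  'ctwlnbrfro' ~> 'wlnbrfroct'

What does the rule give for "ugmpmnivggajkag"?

In each case the input is transformed by: move the first 2 characters to the end (rotate left by 2).
On "ugmpmnivggajkag" that produces "mpmnivggajkagug".

mpmnivggajkagug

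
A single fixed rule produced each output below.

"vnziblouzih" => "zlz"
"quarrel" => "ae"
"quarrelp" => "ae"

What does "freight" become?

The rule is to keep one character in every 3, starting at position 3 (positions 3rd, 6th, 9th, ...).
For "freight" the result is "eh".

eh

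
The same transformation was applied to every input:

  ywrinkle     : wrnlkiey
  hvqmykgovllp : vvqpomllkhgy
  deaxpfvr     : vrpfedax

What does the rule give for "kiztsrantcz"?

zttsrnkicaz

In each case the input is transformed by: sort the characters into reverse alphabetical order, then move the first character to the end.
Working it through for "kiztsrantcz": intermediate "zzttsrnkica", final "zttsrnkicaz".
(Check on "ywrinkle": → "ywrnlkie" → "wrnlkiey" ✓)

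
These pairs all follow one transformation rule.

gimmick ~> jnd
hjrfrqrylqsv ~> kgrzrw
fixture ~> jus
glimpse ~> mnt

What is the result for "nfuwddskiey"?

gxelf

Rule — shift every letter 1 place forward in the alphabet (wrapping around), then keep every other character starting from the second (positions 2nd, 4th, 6th, ...).
Working it through for "nfuwddskiey": intermediate "ogvxeetljfz", final "gxelf".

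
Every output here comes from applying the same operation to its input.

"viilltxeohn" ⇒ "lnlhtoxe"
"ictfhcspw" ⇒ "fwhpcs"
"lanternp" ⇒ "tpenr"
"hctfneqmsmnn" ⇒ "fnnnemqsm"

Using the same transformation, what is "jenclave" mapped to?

celva

Each output is the input with this applied: delete the first 3 characters, then take characters alternately from the front and the back (1st, last, 2nd, 2nd-last, ...).
"jenclave" → "clave" → "celva".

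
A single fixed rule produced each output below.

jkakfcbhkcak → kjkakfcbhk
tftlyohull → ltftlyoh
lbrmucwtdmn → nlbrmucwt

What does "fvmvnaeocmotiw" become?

The rule is to move the last character to the front, then delete the last 2 characters.
"fvmvnaeocmotiw" → "wfvmvnaeocmoti" → "wfvmvnaeocmo".
(Check on "tftlyohull": → "ltftlyohul" → "ltftlyoh" ✓)

wfvmvnaeocmo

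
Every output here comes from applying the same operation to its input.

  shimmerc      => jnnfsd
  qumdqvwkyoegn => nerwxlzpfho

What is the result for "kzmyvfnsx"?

nzwgoty

The rule is to shift every letter 1 place forward in the alphabet (wrapping around), then delete the first 2 characters.
Applying both steps to "kzmyvfnsx": "lanzwgoty", then "nzwgoty".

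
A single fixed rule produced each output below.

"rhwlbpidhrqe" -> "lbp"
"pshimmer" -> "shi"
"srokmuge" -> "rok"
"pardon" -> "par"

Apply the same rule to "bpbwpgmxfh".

The transformation: swap the front and back halves of the string, then keep only the last 3 characters.
Working it through for "bpbwpgmxfh": intermediate "gmxfhbpbwp", final "bwp".

bwp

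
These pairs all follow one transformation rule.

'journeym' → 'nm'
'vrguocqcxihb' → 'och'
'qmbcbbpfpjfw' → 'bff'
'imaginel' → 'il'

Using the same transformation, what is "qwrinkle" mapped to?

The transformation: keep one character in every 3, starting at position 2 (positions 2nd, 5th, 8th, ...), then delete the first character.
On "qwrinkle": the first step gives "wne", and the second then gives "ne".

ne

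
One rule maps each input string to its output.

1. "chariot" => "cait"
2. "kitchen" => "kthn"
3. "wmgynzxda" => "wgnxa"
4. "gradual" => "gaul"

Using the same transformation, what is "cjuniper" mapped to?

Each output is the input with this applied: keep every other character starting from the first (positions 1st, 3rd, 5th, ...).
Applying that to "cjuniper" gives "cuie".

cuie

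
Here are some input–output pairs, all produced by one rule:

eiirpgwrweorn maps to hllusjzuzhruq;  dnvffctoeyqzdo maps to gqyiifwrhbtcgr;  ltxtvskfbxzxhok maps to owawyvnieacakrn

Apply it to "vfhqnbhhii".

The transformation: shift every letter 3 places forward in the alphabet (wrapping around).
"vfhqnbhhii" → "yiktqekkll".

yiktqekkll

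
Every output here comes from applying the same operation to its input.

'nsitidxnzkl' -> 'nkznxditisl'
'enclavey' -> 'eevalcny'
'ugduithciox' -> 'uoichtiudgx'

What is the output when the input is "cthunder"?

cednuhtr

The transformation: reverse the string, then swap the first and last characters.
Working it through for "cthunder": intermediate "rednuhtc", final "cednuhtr".
(Check on "nsitidxnzkl": → "lkznxditisn" → "nkznxditisl" ✓)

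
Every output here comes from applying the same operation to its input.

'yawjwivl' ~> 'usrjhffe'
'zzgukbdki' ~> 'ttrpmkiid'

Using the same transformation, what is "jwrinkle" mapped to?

wutsrnfa

What's happening: shift every letter 9 places forward in the alphabet (wrapping around), then sort the characters into reverse alphabetical order.
"jwrinkle" → "sfarwtun" → "wutsrnfa".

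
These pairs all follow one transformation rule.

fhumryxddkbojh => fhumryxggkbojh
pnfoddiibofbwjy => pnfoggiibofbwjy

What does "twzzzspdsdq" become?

The transformation: replace every "d" with "g".
On "twzzzspdsdq" that produces "twzzzspgsgq".

twzzzspgsgq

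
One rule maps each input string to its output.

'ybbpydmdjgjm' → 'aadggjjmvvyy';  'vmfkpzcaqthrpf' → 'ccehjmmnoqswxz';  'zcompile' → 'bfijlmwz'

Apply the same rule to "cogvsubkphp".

What's happening: shift every letter 3 places backward in the alphabet (wrapping around), then sort the characters into alphabetical order.
"cogvsubkphp" → "zldspryhmem" → "dehlmmprsyz".

dehlmmprsyz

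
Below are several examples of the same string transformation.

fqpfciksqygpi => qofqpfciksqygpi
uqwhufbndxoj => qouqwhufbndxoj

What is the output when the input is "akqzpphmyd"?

The rule is to prepend "qo".
On "akqzpphmyd" that produces "qoakqzpphmyd".

qoakqzpphmyd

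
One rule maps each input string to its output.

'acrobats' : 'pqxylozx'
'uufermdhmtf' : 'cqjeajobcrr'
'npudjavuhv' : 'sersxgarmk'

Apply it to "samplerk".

hobimjxp

Rule — shift every letter 3 places backward in the alphabet (wrapping around), then reverse the string.
Applying both steps to "samplerk": "pxjmiboh", then "hobimjxp".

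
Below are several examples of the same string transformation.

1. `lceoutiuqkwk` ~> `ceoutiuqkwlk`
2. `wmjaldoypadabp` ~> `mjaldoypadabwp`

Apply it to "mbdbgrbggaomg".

bdbgrbggaommg

Looking at the pairs, the operation is to swap the first and last characters, then move the first character to the end.
Applying both steps to "mbdbgrbggaomg": "gbdbgrbggaomm", then "bdbgrbggaommg".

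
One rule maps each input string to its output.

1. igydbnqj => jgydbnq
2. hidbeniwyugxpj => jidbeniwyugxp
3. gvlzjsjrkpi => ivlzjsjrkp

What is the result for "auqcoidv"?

vuqcoid

Looking at the pairs, the operation is to delete the first character, then move the last character to the front.
For "auqcoidv" the result is "vuqcoid".
(Check on "igydbnqj": → "gydbnqj" → "jgydbnq" ✓)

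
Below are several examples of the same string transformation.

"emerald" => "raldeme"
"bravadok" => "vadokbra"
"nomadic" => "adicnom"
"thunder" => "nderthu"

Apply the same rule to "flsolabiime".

The rule is to move the first 3 characters to the end (rotate left by 3).
For "flsolabiime" the result is "olabiimefls".

olabiimefls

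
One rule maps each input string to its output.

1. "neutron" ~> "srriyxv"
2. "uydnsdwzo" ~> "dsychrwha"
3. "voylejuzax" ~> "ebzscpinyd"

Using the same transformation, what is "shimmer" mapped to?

ivwlmqq

Rule — shift every letter 4 places forward in the alphabet (wrapping around), then move the last 2 characters to the front (rotate right by 2).
"shimmer" → "wlmqqiv" → "ivwlmqq".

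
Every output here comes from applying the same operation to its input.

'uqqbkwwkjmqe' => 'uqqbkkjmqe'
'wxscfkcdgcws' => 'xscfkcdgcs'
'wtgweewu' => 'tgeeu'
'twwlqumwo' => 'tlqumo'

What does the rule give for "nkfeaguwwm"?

nkfeagum

What's happening: remove every "w".
Doing the same to "nkfeaguwwm": "nkfeagum".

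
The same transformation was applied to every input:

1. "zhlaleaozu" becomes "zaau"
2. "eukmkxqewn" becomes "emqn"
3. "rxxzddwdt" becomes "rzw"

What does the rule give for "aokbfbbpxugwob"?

abbuo

The rule is to keep one character in every 3, starting at position 1 (positions 1st, 4th, 7th, ...).
Applying that to "aokbfbbpxugwob" gives "abbuo".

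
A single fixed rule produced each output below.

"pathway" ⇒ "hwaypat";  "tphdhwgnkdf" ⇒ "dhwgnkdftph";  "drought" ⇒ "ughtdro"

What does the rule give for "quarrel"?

rrelqua

The rule is to move the first 3 characters to the end (rotate left by 3).
Applying that to "quarrel" gives "rrelqua".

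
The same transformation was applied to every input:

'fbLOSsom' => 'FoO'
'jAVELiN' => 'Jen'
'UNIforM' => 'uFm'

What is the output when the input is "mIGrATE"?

MRe

The transformation: keep one character in every 3, starting at position 1 (positions 1st, 4th, 7th, ...), then flip the case of every letter.
Working it through for "mIGrATE": intermediate "mrE", final "MRe".
(Check on "UNIforM": → "UfM" → "uFm" ✓)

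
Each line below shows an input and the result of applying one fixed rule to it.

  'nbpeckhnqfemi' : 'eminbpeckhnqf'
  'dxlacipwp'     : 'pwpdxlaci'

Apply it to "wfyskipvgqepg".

Rule — move the last 3 characters to the front (rotate right by 3).
So "wfyskipvgqepg" becomes "epgwfyskipvgq".

epgwfyskipvgq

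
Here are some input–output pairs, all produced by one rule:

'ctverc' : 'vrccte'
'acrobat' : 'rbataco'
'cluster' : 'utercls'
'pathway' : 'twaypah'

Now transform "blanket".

Each output is the input with this applied: move the first 3 characters to the end (rotate left by 3), then swap the first and last characters.
For "blanket", step one produces "nketbla"; step two turns that into "aketbln".
(Check on "acrobat": → "obatacr" → "rbataco" ✓)

aketbln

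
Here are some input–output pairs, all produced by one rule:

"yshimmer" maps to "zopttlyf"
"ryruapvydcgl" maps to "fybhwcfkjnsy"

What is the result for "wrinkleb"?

Looking at the pairs, the operation is to shift every letter 7 places forward in the alphabet (wrapping around), then move the first character to the end.
"wrinkleb" → "dypursli" → "ypurslid".

ypurslid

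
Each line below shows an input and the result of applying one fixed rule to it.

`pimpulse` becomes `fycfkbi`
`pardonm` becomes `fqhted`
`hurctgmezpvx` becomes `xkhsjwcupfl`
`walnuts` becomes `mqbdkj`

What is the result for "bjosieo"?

Rule — shift every letter 10 places backward in the alphabet (wrapping around), then delete the last character.
"bjosieo" → "rzeiyue" → "rzeiyu".

rzeiyu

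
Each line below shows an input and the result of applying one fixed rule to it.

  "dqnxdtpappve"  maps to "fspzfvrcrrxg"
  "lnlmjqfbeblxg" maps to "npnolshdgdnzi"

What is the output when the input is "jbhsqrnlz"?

The pattern: shift every letter 2 places forward in the alphabet (wrapping around).
On "jbhsqrnlz" that produces "ldjustpnb".

ldjustpnb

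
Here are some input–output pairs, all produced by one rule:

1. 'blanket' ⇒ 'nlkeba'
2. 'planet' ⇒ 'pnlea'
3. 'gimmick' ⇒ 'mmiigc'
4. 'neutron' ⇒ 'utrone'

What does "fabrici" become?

Looking at the pairs, the operation is to delete the last character, then sort the characters into reverse alphabetical order.
"fabrici" → "fabric" → "rifcba".
(Check on "planet": → "plane" → "pnlea" ✓)

rifcba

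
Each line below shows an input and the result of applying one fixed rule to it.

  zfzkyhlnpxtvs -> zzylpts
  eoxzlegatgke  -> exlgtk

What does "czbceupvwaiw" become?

Each output is the input with this applied: keep every other character starting from the first (positions 1st, 3rd, 5th, ...).
Doing the same to "czbceupvwaiw": "cbepwi".

cbepwi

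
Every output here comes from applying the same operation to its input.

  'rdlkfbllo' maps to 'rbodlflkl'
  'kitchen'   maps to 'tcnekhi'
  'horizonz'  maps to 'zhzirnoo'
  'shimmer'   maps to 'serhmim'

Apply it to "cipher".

The pattern: sort the characters into reverse alphabetical order, then take characters alternately from the front and the back (1st, last, 2nd, 2nd-last, ...).
For "cipher" the result is "rcpeih".

rcpeih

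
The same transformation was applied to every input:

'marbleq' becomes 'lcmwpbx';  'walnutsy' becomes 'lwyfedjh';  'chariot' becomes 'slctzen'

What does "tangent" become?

The transformation: shift every letter 11 places forward in the alphabet (wrapping around), then move the first character to the end.
"tangent" → "elyrpye" → "lyrpyee".

lyrpyee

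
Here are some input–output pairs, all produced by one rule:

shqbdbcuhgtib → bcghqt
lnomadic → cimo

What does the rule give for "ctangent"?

cgnt

The transformation: sort the characters into alphabetical order, then keep every other character starting from the second (positions 2nd, 4th, 6th, ...).
Working it through for "ctangent": intermediate "acegnntt", final "cgnt".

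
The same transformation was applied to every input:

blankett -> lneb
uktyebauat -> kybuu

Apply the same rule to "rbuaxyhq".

bayr

In each case the input is transformed by: swap the first and last characters, then keep every other character starting from the second (positions 2nd, 4th, 6th, ...).
On "rbuaxyhq": the first step gives "qbuaxyhr", and the second then gives "bayr".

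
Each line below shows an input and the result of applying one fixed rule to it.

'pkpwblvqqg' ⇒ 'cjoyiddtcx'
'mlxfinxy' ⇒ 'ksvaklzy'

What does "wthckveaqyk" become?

Rule — shift every letter 13 places forward in the alphabet (wrapping around) — i.e. ROT13, then move the first 2 characters to the end (rotate left by 2).
"wthckveaqyk" → "upxirndlxjg".

upxirndlxjg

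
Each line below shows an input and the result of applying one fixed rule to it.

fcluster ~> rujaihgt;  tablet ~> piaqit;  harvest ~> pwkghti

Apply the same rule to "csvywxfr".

The pattern: shift every letter 11 places backward in the alphabet (wrapping around), then swap each adjacent pair of characters (1↔2, 3↔4, ...).
"csvywxfr" → "hrnkmlgu".

hrnkmlgu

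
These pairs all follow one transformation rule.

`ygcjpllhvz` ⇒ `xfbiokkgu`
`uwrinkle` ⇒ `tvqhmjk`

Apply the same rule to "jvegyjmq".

In each case the input is transformed by: delete the last character, then shift every letter 1 place backward in the alphabet (wrapping around).
For "jvegyjmq" the result is "iudfxil".

iudfxil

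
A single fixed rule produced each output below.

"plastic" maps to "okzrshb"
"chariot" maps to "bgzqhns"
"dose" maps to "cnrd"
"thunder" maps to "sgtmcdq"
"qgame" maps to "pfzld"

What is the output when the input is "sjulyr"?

The pattern: shift every letter 1 place backward in the alphabet (wrapping around).
So "sjulyr" becomes "ritkxq".

ritkxq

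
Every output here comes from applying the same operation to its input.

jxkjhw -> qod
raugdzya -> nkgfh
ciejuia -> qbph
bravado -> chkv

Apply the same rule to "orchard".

ohyk

The pattern: delete the first 3 characters, then shift every letter 7 places forward in the alphabet (wrapping around).
Starting from "orchard": after the first operation, "hard"; after the second, "ohyk".
(Check on "ciejuia": → "juia" → "qbph" ✓)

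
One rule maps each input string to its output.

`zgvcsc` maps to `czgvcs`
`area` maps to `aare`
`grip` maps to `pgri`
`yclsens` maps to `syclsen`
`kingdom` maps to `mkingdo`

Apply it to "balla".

In each case the input is transformed by: move the last character to the front.
"balla" → "aball".

aball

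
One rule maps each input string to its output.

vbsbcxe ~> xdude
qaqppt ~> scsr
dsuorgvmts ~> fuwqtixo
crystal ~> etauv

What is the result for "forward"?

The rule is to delete the last 2 characters, then shift every letter 2 places forward in the alphabet (wrapping around).
Applying both steps to "forward": "forwa", then "hqtyc".

hqtyc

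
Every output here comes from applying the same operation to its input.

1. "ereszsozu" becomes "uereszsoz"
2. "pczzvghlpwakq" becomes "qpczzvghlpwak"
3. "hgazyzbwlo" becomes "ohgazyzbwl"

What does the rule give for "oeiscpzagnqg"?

Looking at the pairs, the operation is to move the last character to the front.
On "oeiscpzagnqg" that produces "goeiscpzagnq".

goeiscpzagnq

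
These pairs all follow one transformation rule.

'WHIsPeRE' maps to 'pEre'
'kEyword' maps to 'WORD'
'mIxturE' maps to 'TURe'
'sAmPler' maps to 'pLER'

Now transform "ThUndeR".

NDEr

In each case the input is transformed by: flip the case of every letter, then keep only the last 4 characters.
"ThUndeR" → "tHuNDEr" → "NDEr".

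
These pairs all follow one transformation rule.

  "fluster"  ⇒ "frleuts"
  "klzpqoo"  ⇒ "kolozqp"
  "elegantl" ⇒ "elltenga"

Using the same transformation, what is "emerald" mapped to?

Each output is the input with this applied: take characters alternately from the front and the back (1st, last, 2nd, 2nd-last, ...).
"emerald" → "edmlear".

edmlear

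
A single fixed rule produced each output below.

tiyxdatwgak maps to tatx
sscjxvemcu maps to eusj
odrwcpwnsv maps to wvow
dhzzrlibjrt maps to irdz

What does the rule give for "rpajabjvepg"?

jprj

The rule is to keep one character in every 3, starting at position 1 (positions 1st, 4th, 7th, ...), then move the last 2 characters to the front (rotate right by 2).
"rpajabjvepg" → "rjjp" → "jprj".
(Check on "sscjxvemcu": → "sjeu" → "eusj" ✓)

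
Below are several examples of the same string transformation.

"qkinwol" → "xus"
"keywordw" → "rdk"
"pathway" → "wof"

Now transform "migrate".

The transformation: shift every letter 7 places forward in the alphabet (wrapping around), then keep one character in every 3, starting at position 1 (positions 1st, 4th, 7th, ...).
"migrate" → "tpnyhal" → "tyl".

tyl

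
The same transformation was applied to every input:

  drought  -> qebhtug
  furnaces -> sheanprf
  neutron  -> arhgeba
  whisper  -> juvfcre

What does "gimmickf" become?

The rule is to shift every letter 13 places forward in the alphabet (wrapping around) — i.e. ROT13.
Applying that to "gimmickf" gives "tvzzvpxs".

tvzzvpxs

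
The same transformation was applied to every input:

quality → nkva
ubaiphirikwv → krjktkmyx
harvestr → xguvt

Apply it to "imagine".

ikpg

The transformation: shift every letter 2 places forward in the alphabet (wrapping around), then delete the first 3 characters.
For "imagine", step one produces "kocikpg"; step two turns that into "ikpg".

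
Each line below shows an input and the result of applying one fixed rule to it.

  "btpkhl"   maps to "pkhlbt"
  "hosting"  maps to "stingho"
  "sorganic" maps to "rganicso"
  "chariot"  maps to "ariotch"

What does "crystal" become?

Rule — move the first 2 characters to the end (rotate left by 2).
For "crystal" the result is "ystalcr".

ystalcr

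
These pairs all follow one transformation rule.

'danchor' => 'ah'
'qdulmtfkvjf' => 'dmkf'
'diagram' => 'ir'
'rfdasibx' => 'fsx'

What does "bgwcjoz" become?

Each output is the input with this applied: keep one character in every 3, starting at position 2 (positions 2nd, 5th, 8th, ...).
"bgwcjoz" → "gj".

gj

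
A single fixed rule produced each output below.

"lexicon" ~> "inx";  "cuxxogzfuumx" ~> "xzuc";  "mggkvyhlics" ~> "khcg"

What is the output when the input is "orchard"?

Rule — move the first 3 characters to the end (rotate left by 3), then keep one character in every 3, starting at position 1 (positions 1st, 4th, 7th, ...).
Applying both steps to "orchard": "hardorc", then "hdc".

hdc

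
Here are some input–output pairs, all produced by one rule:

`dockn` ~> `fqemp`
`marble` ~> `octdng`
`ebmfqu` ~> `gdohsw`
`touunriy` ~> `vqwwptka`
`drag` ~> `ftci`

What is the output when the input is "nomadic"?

pqocfke

The pattern: shift every letter 2 places forward in the alphabet (wrapping around).
Doing the same to "nomadic": "pqocfke".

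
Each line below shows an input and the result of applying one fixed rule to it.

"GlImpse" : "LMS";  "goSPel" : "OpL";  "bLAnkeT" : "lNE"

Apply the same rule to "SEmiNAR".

The rule is to flip the case of every letter, then keep every other character starting from the second (positions 2nd, 4th, 6th, ...).
Applying both steps to "SEmiNAR": "seMInar", then "eIa".

eIa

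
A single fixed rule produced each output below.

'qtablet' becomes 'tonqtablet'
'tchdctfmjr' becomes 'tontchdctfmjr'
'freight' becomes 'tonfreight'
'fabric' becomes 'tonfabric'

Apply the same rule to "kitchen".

tonkitchen

Looking at the pairs, the operation is to prepend "ton".
For "kitchen" the result is "tonkitchen".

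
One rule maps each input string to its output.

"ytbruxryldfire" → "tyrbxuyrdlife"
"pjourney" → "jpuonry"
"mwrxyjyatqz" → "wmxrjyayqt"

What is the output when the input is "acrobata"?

The rule is to swap each adjacent pair of characters (1↔2, 3↔4, ...), then delete the last character.
On "acrobata": the first step gives "caorabat", and the second then gives "caoraba".

caoraba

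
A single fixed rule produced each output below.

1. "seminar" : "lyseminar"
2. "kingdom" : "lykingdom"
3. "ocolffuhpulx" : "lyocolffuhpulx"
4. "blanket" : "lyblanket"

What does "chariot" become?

Rule — prepend "ly".
"chariot" → "lychariot".

lychariot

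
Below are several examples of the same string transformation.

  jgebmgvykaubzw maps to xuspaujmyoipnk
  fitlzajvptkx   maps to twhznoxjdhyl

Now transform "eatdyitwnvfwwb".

sohrmwhkbjtkkp

Rule — shift every letter 12 places backward in the alphabet (wrapping around).
Doing the same to "eatdyitwnvfwwb": "sohrmwhkbjtkkp".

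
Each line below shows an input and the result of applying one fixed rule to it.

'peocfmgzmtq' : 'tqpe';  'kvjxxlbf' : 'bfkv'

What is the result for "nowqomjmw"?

mwno

Looking at the pairs, the operation is to move the last 2 characters to the front (rotate right by 2), then keep only the first 4 characters.
Working it through for "nowqomjmw": intermediate "mwnowqomj", final "mwno".
(Check on "kvjxxlbf": → "bfkvjxxl" → "bfkv" ✓)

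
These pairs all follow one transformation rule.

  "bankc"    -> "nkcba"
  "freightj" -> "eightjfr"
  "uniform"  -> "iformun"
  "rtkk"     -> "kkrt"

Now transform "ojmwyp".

Rule — move the first 2 characters to the end (rotate left by 2).
Applying that to "ojmwyp" gives "mwypoj".

mwypoj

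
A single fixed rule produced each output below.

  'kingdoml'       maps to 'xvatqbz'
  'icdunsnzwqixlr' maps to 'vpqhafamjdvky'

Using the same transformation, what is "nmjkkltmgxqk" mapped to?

azwxxygztkd

In each case the input is transformed by: delete the last character, then shift every letter 13 places forward in the alphabet (wrapping around) — i.e. ROT13.
Applying both steps to "nmjkkltmgxqk": "nmjkkltmgxq", then "azwxxygztkd".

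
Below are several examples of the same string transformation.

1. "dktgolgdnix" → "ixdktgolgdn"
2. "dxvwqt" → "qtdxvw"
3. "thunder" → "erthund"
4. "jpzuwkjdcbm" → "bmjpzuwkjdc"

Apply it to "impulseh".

ehimpuls

The pattern: move the last 2 characters to the front (rotate right by 2).
Applying that to "impulseh" gives "ehimpuls".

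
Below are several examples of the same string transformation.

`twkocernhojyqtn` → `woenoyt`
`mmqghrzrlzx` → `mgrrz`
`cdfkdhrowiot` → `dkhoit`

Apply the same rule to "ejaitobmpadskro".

Each output is the input with this applied: keep every other character starting from the second (positions 2nd, 4th, 6th, ...).
So "ejaitobmpadskro" becomes "jiomasr".

jiomasr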